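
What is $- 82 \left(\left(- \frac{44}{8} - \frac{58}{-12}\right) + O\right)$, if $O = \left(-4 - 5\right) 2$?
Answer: $\frac{4592}{3} \approx 1530.7$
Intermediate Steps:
$O = -18$ ($O = \left(-9\right) 2 = -18$)
$- 82 \left(\left(- \frac{44}{8} - \frac{58}{-12}\right) + O\right) = - 82 \left(\left(- \frac{44}{8} - \frac{58}{-12}\right) - 18\right) = - 82 \left(\left(\left(-44\right) \frac{1}{8} - - \frac{29}{6}\right) - 18\right) = - 82 \left(\left(- \frac{11}{2} + \frac{29}{6}\right) - 18\right) = - 82 \left(- \frac{2}{3} - 18\right) = \left(-82\right) \left(- \frac{56}{3}\right) = \frac{4592}{3}$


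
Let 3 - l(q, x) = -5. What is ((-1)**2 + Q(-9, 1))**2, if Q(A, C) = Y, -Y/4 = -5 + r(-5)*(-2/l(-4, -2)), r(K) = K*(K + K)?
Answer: 5041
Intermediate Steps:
r(K) = 2*K**2 (r(K) = K*(2*K) = 2*K**2)
l(q, x) = 8 (l(q, x) = 3 - 1*(-5) = 3 + 5 = 8)
Y = 70 (Y = -4*(-5 + (2*(-5)**2)*(-2/8)) = -4*(-5 + (2*25)*(-2*1/8)) = -4*(-5 + 50*(-1/4)) = -4*(-5 - 25/2) = -4*(-35/2) = 70)
Q(A, C) = 70
((-1)**2 + Q(-9, 1))**2 = ((-1)**2 + 70)**2 = (1 + 70)**2 = 71**2 = 5041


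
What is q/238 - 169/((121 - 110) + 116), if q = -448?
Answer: -6937/2159 ≈ -3.2131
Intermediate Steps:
q/238 - 169/((121 - 110) + 116) = -448/238 - 169/((121 - 110) + 116) = -448*1/238 - 169/(11 + 116) = -32/17 - 169/127 = -6937/2159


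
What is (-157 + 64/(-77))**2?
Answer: 147695409/5929 ≈ 24911.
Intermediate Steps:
(-157 + 64/(-77))**2 = (-157 + 64*(-1/77))**2 = (-157 - 64/77)**2 = (-12153/77)**2 = 147695409/5929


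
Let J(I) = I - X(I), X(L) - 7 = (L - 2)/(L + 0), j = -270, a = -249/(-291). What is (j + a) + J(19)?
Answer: -475566/1843 ≈ -258.04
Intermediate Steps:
a = 83/97 (a = -249*(-1/291) = 83/97 ≈ 0.85567)
X(L) = 7 + (-2 + L)/L (X(L) = 7 + (L - 2)/(L + 0) = 7 + (-2 + L)/L)
J(I) = -8 + I + 2/I (J(I) = I - (8 - 2/I) = I + (-8 + 2/I) = -8 + I + 2/I)
(j + a) + J(19) = (-270 + 83/97) + (-8 + 19 + 2/19) = -26107/97 + (-8 + 19 + 2*(1/19)) = -26107/97 + (-8 + 19 + 2/19) = -26107/97 + 211/19 = -475566/1843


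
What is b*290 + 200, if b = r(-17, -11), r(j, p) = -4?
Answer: -960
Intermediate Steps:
b = -4
b*290 + 200 = -4*290 + 200 = -1160 + 200 = -960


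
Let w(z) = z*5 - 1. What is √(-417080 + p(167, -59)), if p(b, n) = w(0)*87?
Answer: I*√417167 ≈ 645.88*I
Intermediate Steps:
w(z) = -1 + 5*z (w(z) = 5*z - 1 = -1 + 5*z)
p(b, n) = -87 (p(b, n) = (-1 + 5*0)*87 = (-1 + 0)*87 = -1*87 = -87)
√(-417080 + p(167, -59)) = √(-417080 - 87) = √(-417167) = I*√417167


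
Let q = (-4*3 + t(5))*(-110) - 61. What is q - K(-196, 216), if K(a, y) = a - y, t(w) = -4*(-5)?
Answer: -529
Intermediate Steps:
t(w) = 20
q = -941 (q = (-4*3 + 20)*(-110) - 61 = (-12 + 20)*(-110) - 61 = 8*(-110) - 61 = -880 - 61 = -941)
q - K(-196, 216) = -941 - (-196 - 1*216) = -941 - (-196 - 216) = -941 - 1*(-412) = -941 + 412 = -529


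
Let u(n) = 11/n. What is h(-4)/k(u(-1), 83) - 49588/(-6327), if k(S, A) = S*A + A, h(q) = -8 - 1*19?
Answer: 41328869/5251410 ≈ 7.8700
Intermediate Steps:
h(q) = -27 (h(q) = -8 - 19 = -27)
k(S, A) = A + A*S (k(S, A) = A*S + A = A + A*S)
h(-4)/k(u(-1), 83) - 49588/(-6327) = -27*1/(83*(1 + 11/(-1))) - 49588/(-6327) = -27*1/(83*(1 + 11*(-1))) - 49588*(-1/6327) = -27*1/(83*(1 - 11)) + 49588/6327 = -27/(83*(-10)) + 49588/6327 = -27/(-830) + 49588/6327 = -27*(-1/830) + 49588/6327 = 27/830 + 49588/6327 = 41328869/5251410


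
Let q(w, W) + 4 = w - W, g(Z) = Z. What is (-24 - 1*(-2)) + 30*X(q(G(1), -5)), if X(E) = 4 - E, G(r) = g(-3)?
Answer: 158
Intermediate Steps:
G(r) = -3
q(w, W) = -4 + w - W (q(w, W) = -4 + (w - W) = -4 + w - W)
(-24 - 1*(-2)) + 30*X(q(G(1), -5)) = (-24 - 1*(-2)) + 30*(4 - (-4 - 3 - 1*(-5))) = (-24 + 2) + 30*(4 - (-4 - 3 + 5)) = -22 + 30*(4 - 1*(-2)) = -22 + 30*(4 + 2) = -22 + 30*6 = -22 + 180 = 158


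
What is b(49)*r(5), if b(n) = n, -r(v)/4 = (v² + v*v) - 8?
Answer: -8232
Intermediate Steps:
r(v) = 32 - 8*v² (r(v) = -4*((v² + v*v) - 8) = -4*((v² + v²) - 8) = -4*(2*v² - 8) = -4*(-8 + 2*v²) = 32 - 8*v²)
b(49)*r(5) = 49*(32 - 8*5²) = 49*(32 - 8*25) = 49*(32 - 200) = 49*(-168) = -8232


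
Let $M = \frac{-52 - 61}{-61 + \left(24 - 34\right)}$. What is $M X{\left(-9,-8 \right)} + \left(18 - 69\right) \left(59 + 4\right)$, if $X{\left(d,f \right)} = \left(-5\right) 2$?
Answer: $- \frac{229253}{71} \approx -3228.9$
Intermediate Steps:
$X{\left(d,f \right)} = -10$
$M = \frac{113}{71}$ ($M = - \frac{113}{-61 + \left(24 - 34\right)} = - \frac{113}{-61 - 10} = - \frac{113}{-71} = \left(-113\right) \left(- \frac{1}{71}\right) = \frac{113}{71} \approx 1.5915$)
$M X{\left(-9,-8 \right)} + \left(18 - 69\right) \left(59 + 4\right) = \frac{113}{71} \left(-10\right) + \left(18 - 69\right) \left(59 + 4\right) = - \frac{1130}{71} + \left(18 - 69\right) 63 = - \frac{1130}{71} - 3213 = - \frac{229253}{71}$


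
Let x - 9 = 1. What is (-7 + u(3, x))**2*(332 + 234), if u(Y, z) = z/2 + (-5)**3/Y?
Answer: 9713126/9 ≈ 1.0792e+6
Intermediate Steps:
x = 10 (x = 9 + 1 = 10)
u(Y, z) = z/2 - 125/Y (u(Y, z) = z*(1/2) - 125/Y = z/2 - 125/Y)
(-7 + u(3, x))**2*(332 + 234) = (-7 + ((1/2)*10 - 125/3))**2*(332 + 234) = (-7 + (5 - 125*1/3))**2*566 = (-7 + (5 - 125/3))**2*566 = (-7 - 110/3)**2*566 = (-131/3)**2*566 = (17161/9)*566 = 9713126/9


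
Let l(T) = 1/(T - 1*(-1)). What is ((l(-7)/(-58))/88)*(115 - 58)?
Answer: 19/10208 ≈ 0.0018613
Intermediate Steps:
l(T) = 1/(1 + T) (l(T) = 1/(T + 1) = 1/(1 + T))
((l(-7)/(-58))/88)*(115 - 58) = ((1/((1 - 7)*(-58)))/88)*(115 - 58) = ((-1/58/(-6))*(1/88))*57 = (-1/6*(-1/58)*(1/88))*57 = ((1/348)*(1/88))*57 = (1/30624)*57 = 19/10208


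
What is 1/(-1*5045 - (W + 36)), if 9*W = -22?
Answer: -9/45707 ≈ -0.00019691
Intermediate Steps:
W = -22/9 (W = (⅑)*(-22) = -22/9 ≈ -2.4444)
1/(-1*5045 - (W + 36)) = 1/(-1*5045 - (-22/9 + 36)) = 1/(-5045 - 1*302/9) = 1/(-5045 - 302/9) = 1/(-45707/9) = -9/45707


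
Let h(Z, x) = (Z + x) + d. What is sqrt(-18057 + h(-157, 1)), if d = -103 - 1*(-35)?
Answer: I*sqrt(18281) ≈ 135.21*I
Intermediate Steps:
d = -68 (d = -103 + 35 = -68)
h(Z, x) = -68 + Z + x (h(Z, x) = (Z + x) - 68 = -68 + Z + x)
sqrt(-18057 + h(-157, 1)) = sqrt(-18057 + (-68 - 157 + 1)) = sqrt(-18057 - 224) = sqrt(-18281) = I*sqrt(18281)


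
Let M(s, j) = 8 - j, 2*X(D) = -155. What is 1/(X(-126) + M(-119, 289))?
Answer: -2/717 ≈ -0.0027894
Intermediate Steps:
X(D) = -155/2 (X(D) = (1/2)*(-155) = -155/2)
1/(X(-126) + M(-119, 289)) = 1/(-155/2 + (8 - 1*289)) = 1/(-155/2 + (8 - 289)) = 1/(-155/2 - 281) = 1/(-717/2) = -2/717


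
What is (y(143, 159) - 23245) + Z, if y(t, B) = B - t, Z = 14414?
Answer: -8815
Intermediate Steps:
(y(143, 159) - 23245) + Z = ((159 - 1*143) - 23245) + 14414 = ((159 - 143) - 23245) + 14414 = (16 - 23245) + 14414 = -23229 + 14414 = -8815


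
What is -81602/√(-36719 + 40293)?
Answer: -40801*√3574/1787 ≈ -1365.0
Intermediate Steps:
-81602/√(-36719 + 40293) = -81602*√3574/3574 = -40801*√3574/1787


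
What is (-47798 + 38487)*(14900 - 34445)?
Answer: 181983495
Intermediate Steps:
(-47798 + 38487)*(14900 - 34445) = -9311*(-19545) = 181983495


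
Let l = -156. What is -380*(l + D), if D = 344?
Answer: -71440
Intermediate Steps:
-380*(l + D) = -380*(-156 + 344) = -380*188 = -71440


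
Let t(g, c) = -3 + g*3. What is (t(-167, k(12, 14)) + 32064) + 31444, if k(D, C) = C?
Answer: 63004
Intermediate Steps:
t(g, c) = -3 + 3*g
(t(-167, k(12, 14)) + 32064) + 31444 = ((-3 + 3*(-167)) + 32064) + 31444 = ((-3 - 501) + 32064) + 31444 = (-504 + 32064) + 31444 = 31560 + 31444 = 63004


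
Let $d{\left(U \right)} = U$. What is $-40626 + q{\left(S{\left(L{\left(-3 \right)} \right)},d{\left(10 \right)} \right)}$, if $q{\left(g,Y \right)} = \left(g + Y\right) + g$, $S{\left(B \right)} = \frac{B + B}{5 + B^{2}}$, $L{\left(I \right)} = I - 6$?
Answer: $- \frac{1746506}{43} \approx -40616.0$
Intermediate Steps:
$L{\left(I \right)} = -6 + I$ ($L{\left(I \right)} = I - 6 = -6 + I$)
$S{\left(B \right)} = \frac{2 B}{5 + B^{2}}$
$q{\left(g,Y \right)} = Y + 2 g$ ($q{\left(g,Y \right)} = \left(Y + g\right) + g = Y + 2 g$)
$-40626 + q{\left(S{\left(L{\left(-3 \right)} \right)},d{\left(10 \right)} \right)} = -40626 + \left(10 + 2 \frac{2 \left(-6 - 3\right)}{5 + \left(-6 - 3\right)^{2}}\right) = -40626 + \left(10 + 2 \cdot 2 \left(-9\right) \frac{1}{5 + \left(-9\right)^{2}}\right) = -40626 + \left(10 + 2 \cdot 2 \left(-9\right) \frac{1}{5 + 81}\right) = -40626 + \left(10 + 2 \cdot 2 \left(-9\right) \frac{1}{86}\right) = -40626 + \left(10 + 2 \left(- \frac{9}{43}\right)\right) = -40626 + \left(10 - \frac{18}{43}\right) = -40626 + \frac{412}{43} = - \frac{1746506}{43}$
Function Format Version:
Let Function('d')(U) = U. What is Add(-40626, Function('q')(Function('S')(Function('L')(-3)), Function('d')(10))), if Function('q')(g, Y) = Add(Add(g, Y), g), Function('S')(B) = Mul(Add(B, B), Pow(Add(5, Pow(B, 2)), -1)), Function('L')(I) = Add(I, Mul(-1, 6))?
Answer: Rational(-1746506, 43) ≈ -40616.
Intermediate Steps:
Function('L')(I) = Add(-6, I) (Function('L')(I) = Add(I, -6) = Add(-6, I))
Function('S')(B) = Mul(2, B, Pow(Add(5, Pow(B, 2)), -1)) (Function('S')(B) = Mul(Mul(2, B), Pow(Add(5, Pow(B, 2)), -1)) = Mul(2, B, Pow(Add(5, Pow(B, 2)), -1)))
Function('q')(g, Y) = Add(Y, Mul(2, g)) (Function('q')(g, Y) = Add(Add(Y, g), g) = Add(Y, Mul(2, g)))
Add(-40626, Function('q')(Function('S')(Function('L')(-3)), Function('d')(10))) = Add(-40626, Add(10, Mul(2, Mul(2, Add(-6, -3), Pow(Add(5, Pow(Add(-6, -3), 2)), -1))))) = Add(-40626, Add(10, Mul(2, Mul(2, -9, Pow(Add(5, Pow(-9, 2)), -1))))) = Add(-40626, Add(10, Mul(2, Mul(2, -9, Pow(Add(5, 81), -1))))) = Add(-40626, Add(10, Mul(2, Mul(2, -9, Pow(86, -1))))) = Add(-40626, Add(10, Mul(2, Mul(2, -9, Rational(1, 86))))) = Add(-40626, Add(10, Mul(2, Rational(-9, 43)))) = Add(-40626, Add(10, Rational(-18, 43))) = Add(-40626, Rational(412, 43)) = Rational(-1746506, 43)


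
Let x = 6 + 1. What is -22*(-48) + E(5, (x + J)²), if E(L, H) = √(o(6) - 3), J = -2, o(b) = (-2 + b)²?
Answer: 1056 + √13 ≈ 1059.6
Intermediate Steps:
x = 7
E(L, H) = √13 (E(L, H) = √((-2 + 6)² - 3) = √(4² - 3) = √(16 - 3) = √13)
-22*(-48) + E(5, (x + J)²) = -22*(-48) + √13 = 1056 + √13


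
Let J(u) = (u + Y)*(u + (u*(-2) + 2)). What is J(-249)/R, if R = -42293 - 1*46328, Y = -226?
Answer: 119225/88621 ≈ 1.3453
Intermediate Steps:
J(u) = (-226 + u)*(2 - u) (J(u) = (u - 226)*(u + (u*(-2) + 2)) = (-226 + u)*(u + (-2*u + 2)) = (-226 + u)*(u + (2 - 2*u)) = (-226 + u)*(2 - u))
R = -88621 (R = -42293 - 46328 = -88621)
J(-249)/R = (-452 - 1*(-249)² + 228*(-249))/(-88621) = (-452 - 1*62001 - 56772)*(-1/88621) = (-452 - 62001 - 56772)*(-1/88621) = -119225*(-1/88621) = 119225/88621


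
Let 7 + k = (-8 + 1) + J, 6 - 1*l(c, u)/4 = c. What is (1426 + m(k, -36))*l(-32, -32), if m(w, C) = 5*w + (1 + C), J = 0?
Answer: 200792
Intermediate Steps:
l(c, u) = 24 - 4*c
k = -14 (k = -7 + ((-8 + 1) + 0) = -7 + (-7 + 0) = -7 - 7 = -14)
m(w, C) = 1 + C + 5*w
(1426 + m(k, -36))*l(-32, -32) = (1426 + (1 - 36 + 5*(-14)))*(24 - 4*(-32)) = (1426 + (1 - 36 - 70))*(24 + 128) = (1426 - 105)*152 = 1321*152 = 200792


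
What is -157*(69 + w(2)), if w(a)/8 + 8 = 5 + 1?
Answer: -8321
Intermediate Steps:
w(a) = -16 (w(a) = -64 + 8*(5 + 1) = -64 + 8*6 = -64 + 48 = -16)
-157*(69 + w(2)) = -157*(69 - 16) = -157*53 = -8321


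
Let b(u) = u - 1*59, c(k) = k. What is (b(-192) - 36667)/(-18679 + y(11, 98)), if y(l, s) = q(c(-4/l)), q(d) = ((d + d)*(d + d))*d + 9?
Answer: 2729881/1380557 ≈ 1.9774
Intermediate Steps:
b(u) = -59 + u (b(u) = u - 59 = -59 + u)
q(d) = 9 + 4*d³ (q(d) = ((2*d)*(2*d))*d + 9 = (4*d²)*d + 9 = 4*d³ + 9 = 9 + 4*d³)
y(l, s) = 9 - 256/l³ (y(l, s) = 9 + 4*(-4/l)³ = 9 + 4*(-64/l³) = 9 - 256/l³)
(b(-192) - 36667)/(-18679 + y(11, 98)) = ((-59 - 192) - 36667)/(-18679 + (9 - 256/11³)) = (-251 - 36667)/(-18679 + (9 - 256*1/1331)) = -36918/(-18679 + (9 - 256/1331)) = -36918/(-18679 + 11723/1331) = -36918/(-24850026/1331) = -36918*(-1331/24850026) = 2729881/1380557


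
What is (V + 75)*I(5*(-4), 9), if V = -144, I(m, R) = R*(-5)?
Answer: 3105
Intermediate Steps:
I(m, R) = -5*R
(V + 75)*I(5*(-4), 9) = (-144 + 75)*(-5*9) = -69*(-45) = 3105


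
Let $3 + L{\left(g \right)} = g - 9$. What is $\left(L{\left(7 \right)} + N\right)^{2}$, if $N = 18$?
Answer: $169$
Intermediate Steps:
$L{\left(g \right)} = -12 + g$ ($L{\left(g \right)} = -3 + \left(g - 9\right) = -3 + \left(-9 + g\right) = -12 + g$)
$\left(L{\left(7 \right)} + N\right)^{2} = \left(\left(-12 + 7\right) + 18\right)^{2} = \left(-5 + 18\right)^{2} = 13^{2} = 169$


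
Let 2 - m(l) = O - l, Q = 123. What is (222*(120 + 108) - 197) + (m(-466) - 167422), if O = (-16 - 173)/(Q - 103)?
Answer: -2349151/20 ≈ -1.1746e+5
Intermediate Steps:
O = -189/20 (O = (-16 - 173)/(123 - 103) = -189/20 ≈ -9.4500)
m(l) = 229/20 + l (m(l) = 2 - (-189/20 - l) = 2 + (189/20 + l) = 229/20 + l)
(222*(120 + 108) - 197) + (m(-466) - 167422) = (222*(120 + 108) - 197) + ((229/20 - 466) - 167422) = (222*228 - 197) + (-9091/20 - 167422) = (50616 - 197) - 3357531/20 = 50419 - 3357531/20 = -2349151/20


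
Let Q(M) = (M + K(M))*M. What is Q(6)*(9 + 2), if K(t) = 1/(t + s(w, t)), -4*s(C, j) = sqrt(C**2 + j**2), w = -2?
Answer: 27324/67 + 66*sqrt(10)/67 ≈ 410.94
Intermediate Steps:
s(C, j) = -sqrt(C**2 + j**2)/4
K(t) = 1/(t - sqrt(4 + t**2)/4) (K(t) = 1/(t - sqrt((-2)**2 + t**2)/4) = 1/(t - sqrt(4 + t**2)/4))
Q(M) = M*(M + 4/(-sqrt(4 + M**2) + 4*M)) (Q(M) = (M + 4/(-sqrt(4 + M**2) + 4*M))*M = M*(M + 4/(-sqrt(4 + M**2) + 4*M)))
Q(6)*(9 + 2) = (6*(4 + 6*(-sqrt(4 + 6**2) + 4*6))/(-sqrt(4 + 6**2) + 4*6))*(9 + 2) = (6*(4 + 6*(-sqrt(4 + 36) + 24))/(-sqrt(4 + 36) + 24))*11 = (6*(4 + 6*(-sqrt(40) + 24))/(-sqrt(40) + 24))*11 = (6*(4 + 6*(-2*sqrt(10) + 24))/(-2*sqrt(10) + 24))*11 = (6*(4 + 6*(24 - 2*sqrt(10)))/(24 - 2*sqrt(10)))*11 = (6*(4 + (144 - 12*sqrt(10)))/(24 - 2*sqrt(10)))*11 = (6*(148 - 12*sqrt(10))/(24 - 2*sqrt(10)))*11 = 66*(148 - 12*sqrt(10))/(24 - 2*sqrt(10))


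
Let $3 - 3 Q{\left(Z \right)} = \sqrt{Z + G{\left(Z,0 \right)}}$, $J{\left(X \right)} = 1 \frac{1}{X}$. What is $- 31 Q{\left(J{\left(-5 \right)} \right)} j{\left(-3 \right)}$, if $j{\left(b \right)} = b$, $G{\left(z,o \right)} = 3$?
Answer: $93 - \frac{31 \sqrt{70}}{5} \approx 41.127$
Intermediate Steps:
$J{\left(X \right)} = \frac{1}{X}$
$Q{\left(Z \right)} = 1 - \frac{\sqrt{3 + Z}}{3}$ ($Q{\left(Z \right)} = 1 - \frac{\sqrt{Z + 3}}{3} = 1 - \frac{\sqrt{3 + Z}}{3}$)
$- 31 Q{\left(J{\left(-5 \right)} \right)} j{\left(-3 \right)} = - 31 \left(1 - \frac{\sqrt{3 + \frac{1}{-5}}}{3}\right) \left(-3\right) = - 31 \left(1 - \frac{\sqrt{3 - \frac{1}{5}}}{3}\right) \left(-3\right) = - 31 \left(1 - \frac{\sqrt{\frac{14}{5}}}{3}\right) \left(-3\right) = - 31 \left(1 - \frac{\frac{1}{5} \sqrt{70}}{3}\right) \left(-3\right) = - 31 \left(1 - \frac{\sqrt{70}}{15}\right) \left(-3\right) = \left(-31 + \frac{31 \sqrt{70}}{15}\right) \left(-3\right) = 93 - \frac{31 \sqrt{70}}{5}$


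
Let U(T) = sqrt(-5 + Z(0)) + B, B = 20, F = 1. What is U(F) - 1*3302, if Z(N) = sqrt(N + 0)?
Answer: -3282 + I*sqrt(5) ≈ -3282.0 + 2.2361*I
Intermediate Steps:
Z(N) = sqrt(N)
U(T) = 20 + I*sqrt(5) (U(T) = sqrt(-5 + sqrt(0)) + 20 = sqrt(-5 + 0) + 20 = sqrt(-5) + 20 = I*sqrt(5) + 20 = 20 + I*sqrt(5))
U(F) - 1*3302 = (20 + I*sqrt(5)) - 1*3302 = (20 + I*sqrt(5)) - 3302 = -3282 + I*sqrt(5)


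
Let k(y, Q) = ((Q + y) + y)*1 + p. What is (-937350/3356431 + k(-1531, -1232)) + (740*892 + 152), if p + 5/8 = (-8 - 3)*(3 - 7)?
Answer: 17614042280981/26851448 ≈ 6.5598e+5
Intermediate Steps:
p = 347/8 (p = -5/8 + (-8 - 3)*(3 - 7) = -5/8 - 11*(-4) = -5/8 + 44 = 347/8 ≈ 43.375)
k(y, Q) = 347/8 + Q + 2*y (k(y, Q) = ((Q + y) + y)*1 + 347/8 = (Q + 2*y)*1 + 347/8 = (Q + 2*y) + 347/8 = 347/8 + Q + 2*y)
(-937350/3356431 + k(-1531, -1232)) + (740*892 + 152) = (-937350/3356431 + (347/8 - 1232 + 2*(-1531))) + (740*892 + 152) = (-937350*1/3356431 + (347/8 - 1232 - 3062)) + (660080 + 152) = (-937350/3356431 - 34005/8) + 660232 = -114142934955/26851448 + 660232 = 17614042280981/26851448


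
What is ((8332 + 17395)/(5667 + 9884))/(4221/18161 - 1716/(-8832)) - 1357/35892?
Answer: 12222172243553011/3183545462134068 ≈ 3.8392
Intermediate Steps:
((8332 + 17395)/(5667 + 9884))/(4221/18161 - 1716/(-8832)) - 1357/35892 = (25727/15551)/(4221*(1/18161) - 1716*(-1/8832)) - 1357*1/35892 = (25727*(1/15551))/(4221/18161 + 143/736) - 1357/35892 = 25727/(15551*(5703679/13366496)) - 1357/35892 = (25727/15551)*(13366496/5703679) - 1357/35892 = 343879842592/88697912129 - 1357/35892 = 12222172243553011/3183545462134068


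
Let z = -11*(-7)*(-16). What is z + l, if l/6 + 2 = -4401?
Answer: -27650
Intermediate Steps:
l = -26418 (l = -12 + 6*(-4401) = -12 - 26406 = -26418)
z = -1232 (z = 77*(-16) = -1232)
z + l = -1232 - 26418 = -27650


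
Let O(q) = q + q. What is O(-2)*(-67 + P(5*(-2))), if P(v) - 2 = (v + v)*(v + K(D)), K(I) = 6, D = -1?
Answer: -60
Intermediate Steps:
P(v) = 2 + 2*v*(6 + v) (P(v) = 2 + (v + v)*(v + 6) = 2 + (2*v)*(6 + v) = 2 + 2*v*(6 + v))
O(q) = 2*q
O(-2)*(-67 + P(5*(-2))) = (2*(-2))*(-67 + (2 + 2*(5*(-2))**2 + 12*(5*(-2)))) = -4*(-67 + (2 + 2*(-10)**2 + 12*(-10))) = -4*(-67 + (2 + 2*100 - 120)) = -4*(-67 + (2 + 200 - 120)) = -4*(-67 + 82) = -4*15 = -60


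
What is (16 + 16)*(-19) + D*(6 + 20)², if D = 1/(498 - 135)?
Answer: -220028/363 ≈ -606.14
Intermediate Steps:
D = 1/363 ≈ 0.0027548
(16 + 16)*(-19) + D*(6 + 20)² = (16 + 16)*(-19) + (6 + 20)²/363 = 32*(-19) + (1/363)*26² = -608 + (1/363)*676 = -608 + 676/363 = -220028/363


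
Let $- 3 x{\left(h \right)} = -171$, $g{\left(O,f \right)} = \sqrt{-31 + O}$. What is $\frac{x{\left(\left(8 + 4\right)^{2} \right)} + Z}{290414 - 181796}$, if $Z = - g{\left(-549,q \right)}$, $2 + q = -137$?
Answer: $\frac{19}{36206} - \frac{i \sqrt{145}}{54309} \approx 0.00052478 - 0.00022172 i$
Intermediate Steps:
$q = -139$ ($q = -2 - 137 = -139$)
$x{\left(h \right)} = 57$ ($x{\left(h \right)} = \left(- \frac{1}{3}\right) \left(-171\right) = 57$)
$Z = - 2 i \sqrt{145}$ ($Z = - \sqrt{-31 - 549} = - \sqrt{-580} = - 2 i \sqrt{145} \approx - 24.083 i$)
$\frac{x{\left(\left(8 + 4\right)^{2} \right)} + Z}{290414 - 181796} = \frac{57 - 2 i \sqrt{145}}{290414 - 181796} = \frac{57 - 2 i \sqrt{145}}{108618} = \left(57 - 2 i \sqrt{145}\right) \frac{1}{108618} = \frac{19}{36206} - \frac{i \sqrt{145}}{54309}$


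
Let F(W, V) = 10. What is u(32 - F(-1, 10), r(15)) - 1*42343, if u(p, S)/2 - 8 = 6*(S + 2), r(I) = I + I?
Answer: -41943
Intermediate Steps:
r(I) = 2*I
u(p, S) = 40 + 12*S (u(p, S) = 16 + 2*(6*(S + 2)) = 16 + 2*(6*(2 + S)) = 16 + 2*(12 + 6*S) = 16 + (24 + 12*S) = 40 + 12*S)
u(32 - F(-1, 10), r(15)) - 1*42343 = (40 + 12*(2*15)) - 1*42343 = (40 + 12*30) - 42343 = (40 + 360) - 42343 = 400 - 42343 = -41943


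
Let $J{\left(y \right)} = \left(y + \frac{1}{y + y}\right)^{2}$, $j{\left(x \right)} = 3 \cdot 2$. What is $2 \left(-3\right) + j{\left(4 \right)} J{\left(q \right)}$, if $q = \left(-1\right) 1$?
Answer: $\frac{15}{2} \approx 7.5$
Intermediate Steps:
$j{\left(x \right)} = 6$
$q = -1$
$J{\left(y \right)} = \left(y + \frac{1}{2 y}\right)^{2}$
$2 \left(-3\right) + j{\left(4 \right)} J{\left(q \right)} = 2 \left(-3\right) + 6 \frac{\left(1 + 2 \left(-1\right)^{2}\right)^{2}}{4 \cdot 1} = -6 + 6 \cdot \frac{1}{4} \cdot 1 \left(1 + 2 \cdot 1\right)^{2} = -6 + 6 \cdot \frac{1}{4} \cdot 1 \left(1 + 2\right)^{2} = -6 + 6 \cdot \frac{1}{4} \cdot 1 \cdot 3^{2} = -6 + 6 \cdot \frac{1}{4} \cdot 1 \cdot 9 = -6 + 6 \cdot \frac{9}{4} = -6 + \frac{27}{2} = \frac{15}{2}$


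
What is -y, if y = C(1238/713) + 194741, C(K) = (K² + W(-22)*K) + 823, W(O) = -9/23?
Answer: -99419862358/508369 ≈ -1.9557e+5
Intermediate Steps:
W(O) = -9/23 (W(O) = -9*1/23 = -9/23)
C(K) = 823 + K² - 9*K/23 (C(K) = (K² - 9*K/23) + 823 = 823 + K² - 9*K/23)
y = 99419862358/508369 (y = (823 + (1238/713)² - 11142/(23*713)) + 194741 = (823 + (1238*(1/713))² - 11142/(23*713)) + 194741 = (823 + (1238/713)² - 9/23*1238/713) + 194741 = (823 + 1532644/508369 - 11142/16399) + 194741 = 419574929/508369 + 194741 = 99419862358/508369 ≈ 1.9557e+5)
-y = -1*99419862358/508369 = -99419862358/508369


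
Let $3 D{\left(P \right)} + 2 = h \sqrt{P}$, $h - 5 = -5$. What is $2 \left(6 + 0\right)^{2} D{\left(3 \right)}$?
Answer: $-48$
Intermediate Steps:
$h = 0$ ($h = 5 - 5 = 0$)
$D{\left(P \right)} = - \frac{2}{3}$ ($D{\left(P \right)} = - \frac{2}{3} + \frac{0 \sqrt{P}}{3} = - \frac{2}{3} + \frac{1}{3} \cdot 0 = - \frac{2}{3} + 0 = - \frac{2}{3}$)
$2 \left(6 + 0\right)^{2} D{\left(3 \right)} = 2 \left(6 + 0\right)^{2} \left(- \frac{2}{3}\right) = 2 \cdot 6^{2} \left(- \frac{2}{3}\right) = 2 \cdot 36 \left(- \frac{2}{3}\right) = 72 \left(- \frac{2}{3}\right) = -48$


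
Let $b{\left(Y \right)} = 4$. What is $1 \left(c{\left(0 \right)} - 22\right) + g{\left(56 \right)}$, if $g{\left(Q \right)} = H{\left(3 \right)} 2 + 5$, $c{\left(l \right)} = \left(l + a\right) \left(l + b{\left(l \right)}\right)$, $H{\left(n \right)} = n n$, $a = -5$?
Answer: $-19$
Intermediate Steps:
$H{\left(n \right)} = n^{2}$
$c{\left(l \right)} = \left(-5 + l\right) \left(4 + l\right)$ ($c{\left(l \right)} = \left(l - 5\right) \left(l + 4\right) = \left(-5 + l\right) \left(4 + l\right)$)
$g{\left(Q \right)} = 23$ ($g{\left(Q \right)} = 3^{2} \cdot 2 + 5 = 9 \cdot 2 + 5 = 18 + 5 = 23$)
$1 \left(c{\left(0 \right)} - 22\right) + g{\left(56 \right)} = 1 \left(\left(-20 + 0^{2} - 0\right) - 22\right) + 23 = 1 \left(\left(-20 + 0 + 0\right) - 22\right) + 23 = 1 \left(-20 - 22\right) + 23 = 1 \left(-42\right) + 23 = -42 + 23 = -19$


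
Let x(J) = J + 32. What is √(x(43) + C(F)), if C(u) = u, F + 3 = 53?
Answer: 5*√5 ≈ 11.180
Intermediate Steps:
x(J) = 32 + J
F = 50 (F = -3 + 53 = 50)
√(x(43) + C(F)) = √((32 + 43) + 50) = √(75 + 50) = √125 = 5*√5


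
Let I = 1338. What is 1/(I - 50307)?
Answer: -1/48969 ≈ -2.0421e-5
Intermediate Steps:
1/(I - 50307) = 1/(1338 - 50307) = 1/(-48969) = -1/48969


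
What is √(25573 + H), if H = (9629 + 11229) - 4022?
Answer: √42409 ≈ 205.93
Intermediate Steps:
H = 16836 (H = 20858 - 4022 = 16836)
√(25573 + H) = √(25573 + 16836) = √42409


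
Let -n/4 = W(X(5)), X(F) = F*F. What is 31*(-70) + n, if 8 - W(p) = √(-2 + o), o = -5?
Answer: -2202 + 4*I*√7 ≈ -2202.0 + 10.583*I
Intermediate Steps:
X(F) = F²
W(p) = 8 - I*√7 (W(p) = 8 - √(-2 - 5) = 8 - √(-7) = 8 - I*√7)
n = -32 + 4*I*√7 (n = -4*(8 - I*√7) = -32 + 4*I*√7 ≈ -32.0 + 10.583*I)
31*(-70) + n = 31*(-70) + (-32 + 4*I*√7) = -2170 + (-32 + 4*I*√7) = -2202 + 4*I*√7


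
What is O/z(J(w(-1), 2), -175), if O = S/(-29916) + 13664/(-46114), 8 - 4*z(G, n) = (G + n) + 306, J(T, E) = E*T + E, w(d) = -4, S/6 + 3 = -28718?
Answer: -1256311490/6725288817 ≈ -0.18680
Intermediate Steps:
S = -172326 (S = -18 + 6*(-28718) = -18 - 172308 = -172326)
J(T, E) = E + E*T
z(G, n) = -149/2 - G/4 - n/4 (z(G, n) = 2 - ((G + n) + 306)/4 = 2 - (306 + G + n)/4 = 2 + (-153/2 - G/4 - n/4) = -149/2 - G/4 - n/4)
O = 628155745/114962202 (O = -172326/(-29916) + 13664/(-46114) = -172326*(-1/29916) + 13664*(-1/46114) = 28721/4986 - 6832/23057 = 628155745/114962202 ≈ 5.4640)
O/z(J(w(-1), 2), -175) = 628155745/(114962202*(-149/2 - (1 - 4)/2 - ¼*(-175))) = 628155745/(114962202*(-149/2 - (-3)/2 + 175/4)) = 628155745/(114962202*(-149/2 - ¼*(-6) + 175/4)) = 628155745/(114962202*(-149/2 + 3/2 + 175/4)) = 628155745/(114962202*(-117/4)) = (628155745/114962202)*(-4/117) = -1256311490/6725288817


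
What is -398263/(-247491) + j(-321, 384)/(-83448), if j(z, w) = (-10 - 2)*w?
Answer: 477426241/286842069 ≈ 1.6644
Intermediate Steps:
j(z, w) = -12*w
-398263/(-247491) + j(-321, 384)/(-83448) = -398263/(-247491) - 12*384/(-83448) = -398263*(-1/247491) - 4608*(-1/83448) = 398263/247491 + 64/1159 = 477426241/286842069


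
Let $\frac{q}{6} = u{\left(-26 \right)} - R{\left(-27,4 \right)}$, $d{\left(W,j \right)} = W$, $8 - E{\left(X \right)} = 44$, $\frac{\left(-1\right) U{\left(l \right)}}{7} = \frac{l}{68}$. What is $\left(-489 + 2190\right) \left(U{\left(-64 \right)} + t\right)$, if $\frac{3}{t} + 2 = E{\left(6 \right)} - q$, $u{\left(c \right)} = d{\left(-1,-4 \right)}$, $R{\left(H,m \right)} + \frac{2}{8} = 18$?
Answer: $\frac{28559790}{2533} \approx 11275.0$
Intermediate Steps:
$U{\left(l \right)} = - \frac{7 l}{68}$ ($U{\left(l \right)} = - 7 \frac{l}{68} = - \frac{7 l}{68}$)
$E{\left(X \right)} = -36$ ($E{\left(X \right)} = 8 - 44 = -36$)
$R{\left(H,m \right)} = \frac{71}{4}$ ($R{\left(H,m \right)} = - \frac{1}{4} + 18 = \frac{71}{4}$)
$u{\left(c \right)} = -1$
$q = - \frac{225}{2}$ ($q = 6 \left(-1 - \frac{71}{4}\right) = 6 \left(- \frac{75}{4}\right) = - \frac{225}{2} \approx -112.5$)
$t = \frac{6}{149}$ ($t = \frac{3}{-2 - - \frac{153}{2}} = \frac{3}{-2 + \left(-36 + \frac{225}{2}\right)} = \frac{3}{-2 + \frac{153}{2}} = \frac{3}{\frac{149}{2}} = 3 \cdot \frac{2}{149} = \frac{6}{149} \approx 0.040268$)
$\left(-489 + 2190\right) \left(U{\left(-64 \right)} + t\right) = \left(-489 + 2190\right) \left(\left(- \frac{7}{68}\right) \left(-64\right) + \frac{6}{149}\right) = 1701 \left(\frac{112}{17} + \frac{6}{149}\right) = 1701 \cdot \frac{16790}{2533} = \frac{28559790}{2533}$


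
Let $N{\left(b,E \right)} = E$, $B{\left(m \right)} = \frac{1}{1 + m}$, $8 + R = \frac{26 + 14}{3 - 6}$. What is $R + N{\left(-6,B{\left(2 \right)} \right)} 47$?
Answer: $- \frac{17}{3} \approx -5.6667$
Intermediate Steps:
$R = - \frac{64}{3}$ ($R = -8 + \frac{26 + 14}{3 - 6} = -8 + \frac{40}{-3} = -8 + 40 \left(- \frac{1}{3}\right) = -8 - \frac{40}{3} = - \frac{64}{3} \approx -21.333$)
$R + N{\left(-6,B{\left(2 \right)} \right)} 47 = - \frac{64}{3} + \frac{1}{1 + 2} \cdot 47 = - \frac{64}{3} + \frac{1}{3} \cdot 47 = - \frac{64}{3} + \frac{47}{3} = - \frac{17}{3}$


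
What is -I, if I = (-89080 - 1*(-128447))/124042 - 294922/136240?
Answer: 7804838661/4224870520 ≈ 1.8474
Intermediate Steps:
I = -7804838661/4224870520 (I = (-89080 + 128447)*(1/124042) - 294922*1/136240 = 39367*(1/124042) - 147461/68120 = 39367/124042 - 147461/68120 = -7804838661/4224870520 ≈ -1.8474)
-I = -1*(-7804838661/4224870520) = 7804838661/4224870520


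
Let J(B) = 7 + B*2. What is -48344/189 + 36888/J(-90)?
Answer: -15335344/32697 ≈ -469.01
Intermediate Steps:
J(B) = 7 + 2*B
-48344/189 + 36888/J(-90) = -48344/189 + 36888/(7 + 2*(-90)) = -48344*1/189 + 36888/(7 - 180) = -48344/189 + 36888/(-173) = -48344/189 + 36888*(-1/173) = -48344/189 - 36888/173 = -15335344/32697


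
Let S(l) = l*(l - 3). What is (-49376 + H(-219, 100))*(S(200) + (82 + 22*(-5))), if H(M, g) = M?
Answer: -1952654340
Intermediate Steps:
S(l) = l*(-3 + l)
(-49376 + H(-219, 100))*(S(200) + (82 + 22*(-5))) = (-49376 - 219)*(200*(-3 + 200) + (82 + 22*(-5))) = -49595*(200*197 + (82 - 110)) = -49595*(39400 - 28) = -49595*39372 = -1952654340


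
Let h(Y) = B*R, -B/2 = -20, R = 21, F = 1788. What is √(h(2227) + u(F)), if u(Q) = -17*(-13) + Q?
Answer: √2849 ≈ 53.376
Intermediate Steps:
u(Q) = 221 + Q
B = 40 (B = -2*(-20) = 40)
h(Y) = 840 (h(Y) = 40*21 = 840)
√(h(2227) + u(F)) = √(840 + (221 + 1788)) = √(840 + 2009) = √2849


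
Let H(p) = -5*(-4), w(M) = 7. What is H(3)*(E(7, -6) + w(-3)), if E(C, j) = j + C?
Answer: 160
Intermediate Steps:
E(C, j) = C + j
H(p) = 20
H(3)*(E(7, -6) + w(-3)) = 20*((7 - 6) + 7) = 20*(1 + 7) = 20*8 = 160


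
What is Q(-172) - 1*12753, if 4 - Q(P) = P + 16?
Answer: -12593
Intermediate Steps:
Q(P) = -12 - P (Q(P) = 4 - (P + 16) = 4 - (16 + P) = 4 + (-16 - P) = -12 - P)
Q(-172) - 1*12753 = (-12 - 1*(-172)) - 1*12753 = (-12 + 172) - 12753 = 160 - 12753 = -12593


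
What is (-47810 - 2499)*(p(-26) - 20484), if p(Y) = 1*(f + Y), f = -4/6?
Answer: 3095613388/3 ≈ 1.0319e+9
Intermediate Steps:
f = -⅔ (f = -4*⅙ = -⅔ ≈ -0.66667)
p(Y) = -⅔ + Y (p(Y) = 1*(-⅔ + Y) = -⅔ + Y)
(-47810 - 2499)*(p(-26) - 20484) = (-47810 - 2499)*((-⅔ - 26) - 20484) = -50309*(-80/3 - 20484) = -50309*(-61532/3) = 3095613388/3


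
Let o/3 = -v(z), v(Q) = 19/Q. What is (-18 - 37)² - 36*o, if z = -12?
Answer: 2854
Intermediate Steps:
o = 19/4 (o = 3*(-19/(-12)) = 3*(-19*(-1)/12) = 3*(-1*(-19/12)) = 3*(19/12) = 19/4 ≈ 4.7500)
(-18 - 37)² - 36*o = (-18 - 37)² - 36*19/4 = (-55)² - 1*171 = 3025 - 171 = 2854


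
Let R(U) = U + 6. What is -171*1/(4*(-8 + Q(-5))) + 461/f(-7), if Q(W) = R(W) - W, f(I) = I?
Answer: -2491/56 ≈ -44.482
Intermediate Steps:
R(U) = 6 + U
Q(W) = 6 (Q(W) = (6 + W) - W = 6)
-171*1/(4*(-8 + Q(-5))) + 461/f(-7) = -171*1/(4*(-8 + 6)) + 461/(-7) = -171/((-2*4)) + 461*(-⅐) = -171/(-8) - 461/7 = -171*(-⅛) - 461/7 = 171/8 - 461/7 = -2491/56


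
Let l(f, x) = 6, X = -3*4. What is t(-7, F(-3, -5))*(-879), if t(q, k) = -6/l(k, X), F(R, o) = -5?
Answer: 879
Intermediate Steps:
X = -12
t(q, k) = -1 (t(q, k) = -6/6 = -6*1/6 = -1)
t(-7, F(-3, -5))*(-879) = -1*(-879) = 879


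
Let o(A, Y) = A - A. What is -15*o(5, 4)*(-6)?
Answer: 0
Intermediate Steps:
o(A, Y) = 0
-15*o(5, 4)*(-6) = -15*0*(-6) = 0*(-6) = 0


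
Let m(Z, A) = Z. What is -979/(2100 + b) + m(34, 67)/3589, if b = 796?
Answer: -3415167/10393744 ≈ -0.32858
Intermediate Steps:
-979/(2100 + b) + m(34, 67)/3589 = -979/(2100 + 796) + 34/3589 = -979/2896 + 34*(1/3589) = -979*1/2896 + 34/3589 = -979/2896 + 34/3589 = -3415167/10393744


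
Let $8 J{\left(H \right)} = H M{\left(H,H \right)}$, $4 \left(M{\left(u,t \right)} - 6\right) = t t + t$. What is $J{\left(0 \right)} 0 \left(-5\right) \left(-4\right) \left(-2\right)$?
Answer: $0$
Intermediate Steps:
$M{\left(u,t \right)} = 6 + \frac{t}{4} + \frac{t^{2}}{4}$ ($M{\left(u,t \right)} = 6 + \frac{t t + t}{4} = 6 + \frac{t^{2} + t}{4} = 6 + \frac{t + t^{2}}{4} = 6 + \left(\frac{t}{4} + \frac{t^{2}}{4}\right) = 6 + \frac{t}{4} + \frac{t^{2}}{4}$)
$J{\left(H \right)} = \frac{H \left(6 + \frac{H}{4} + \frac{H^{2}}{4}\right)}{8}$
$J{\left(0 \right)} 0 \left(-5\right) \left(-4\right) \left(-2\right) = \frac{1}{32} \cdot 0 \left(24 + 0 + 0^{2}\right) 0 \left(-5\right) \left(-4\right) \left(-2\right) = \frac{1}{32} \cdot 0 \left(24 + 0 + 0\right) 0 \left(-4\right) \left(-2\right) = \frac{1}{32} \cdot 0 \cdot 24 \cdot 0 \left(-2\right) = 0 \cdot 0 \left(-2\right) = 0 \left(-2\right) = 0$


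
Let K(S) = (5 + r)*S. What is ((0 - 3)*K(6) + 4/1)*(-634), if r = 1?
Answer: 65936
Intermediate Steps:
K(S) = 6*S (K(S) = (5 + 1)*S = 6*S)
((0 - 3)*K(6) + 4/1)*(-634) = ((0 - 3)*(6*6) + 4/1)*(-634) = (-3*36 + 4*1)*(-634) = (-108 + 4)*(-634) = -104*(-634) = 65936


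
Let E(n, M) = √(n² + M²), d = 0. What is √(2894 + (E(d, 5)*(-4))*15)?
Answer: √2594 ≈ 50.931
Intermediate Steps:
E(n, M) = √(M² + n²)
√(2894 + (E(d, 5)*(-4))*15) = √(2894 + (√(5² + 0²)*(-4))*15) = √(2894 + (√(25 + 0)*(-4))*15) = √(2894 + (√25*(-4))*15) = √(2894 + (5*(-4))*15) = √(2894 - 20*15) = √(2894 - 300) = √2594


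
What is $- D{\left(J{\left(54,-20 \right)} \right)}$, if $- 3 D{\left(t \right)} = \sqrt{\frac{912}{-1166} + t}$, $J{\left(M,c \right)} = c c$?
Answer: $\frac{2 \sqrt{33922438}}{1749} \approx 6.6601$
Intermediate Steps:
$J{\left(M,c \right)} = c^{2}$
$D{\left(t \right)} = - \frac{\sqrt{- \frac{456}{583} + t}}{3}$ ($D{\left(t \right)} = - \frac{\sqrt{\frac{912}{-1166} + t}}{3} = - \frac{\sqrt{912 \left(- \frac{1}{1166}\right) + t}}{3} = - \frac{\sqrt{- \frac{456}{583} + t}}{3}$)
$- D{\left(J{\left(54,-20 \right)} \right)} = - \frac{\left(-1\right) \sqrt{-265848 + 339889 \left(-20\right)^{2}}}{1749} = - \frac{\left(-1\right) \sqrt{-265848 + 339889 \cdot 400}}{1749} = - \frac{\left(-1\right) \sqrt{-265848 + 135955600}}{1749} = - \frac{\left(-1\right) \sqrt{135689752}}{1749} = - \frac{\left(-1\right) 2 \sqrt{33922438}}{1749} = - \frac{\left(-2\right) \sqrt{33922438}}{1749} = \frac{2 \sqrt{33922438}}{1749}$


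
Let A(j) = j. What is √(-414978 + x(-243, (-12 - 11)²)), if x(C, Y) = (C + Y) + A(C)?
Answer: I*√414935 ≈ 644.15*I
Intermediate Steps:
x(C, Y) = Y + 2*C (x(C, Y) = (C + Y) + C = Y + 2*C)
√(-414978 + x(-243, (-12 - 11)²)) = √(-414978 + ((-12 - 11)² + 2*(-243))) = √(-414978 + ((-23)² - 486)) = √(-414978 + (529 - 486)) = √(-414978 + 43) = √(-414935) = I*√414935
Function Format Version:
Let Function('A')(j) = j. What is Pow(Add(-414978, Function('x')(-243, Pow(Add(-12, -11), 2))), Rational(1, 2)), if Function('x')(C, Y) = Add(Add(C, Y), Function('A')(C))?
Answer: Mul(I, Pow(414935, Rational(1, 2))) ≈ Mul(644.15, I)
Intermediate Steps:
Function('x')(C, Y) = Add(Y, Mul(2, C)) (Function('x')(C, Y) = Add(Add(C, Y), C) = Add(Y, Mul(2, C)))
Pow(Add(-414978, Function('x')(-243, Pow(Add(-12, -11), 2))), Rational(1, 2)) = Pow(Add(-414978, Add(Pow(Add(-12, -11), 2), Mul(2, -243))), Rational(1, 2)) = Pow(Add(-414978, Add(Pow(-23, 2), -486)), Rational(1, 2)) = Pow(Add(-414978, Add(529, -486)), Rational(1, 2)) = Pow(Add(-414978, 43), Rational(1, 2)) = Pow(-414935, Rational(1, 2)) = Mul(I, Pow(414935, Rational(1, 2)))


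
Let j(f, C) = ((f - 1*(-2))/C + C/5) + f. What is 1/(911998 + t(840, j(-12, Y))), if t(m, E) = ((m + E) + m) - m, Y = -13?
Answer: 65/59333571 ≈ 1.0955e-6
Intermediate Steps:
j(f, C) = f + C/5 + (2 + f)/C (j(f, C) = ((f + 2)/C + C*(⅕)) + f = ((2 + f)/C + C/5) + f = (C/5 + (2 + f)/C) + f = f + C/5 + (2 + f)/C)
t(m, E) = E + m (t(m, E) = ((E + m) + m) - m = (E + 2*m) - m = E + m)
1/(911998 + t(840, j(-12, Y))) = 1/(911998 + ((-12 + 2/(-13) + (⅕)*(-13) - 12/(-13)) + 840)) = 1/(911998 + ((-12 + 2*(-1/13) - 13/5 - 12*(-1/13)) + 840)) = 1/(911998 + ((-12 - 2/13 - 13/5 + 12/13) + 840)) = 1/(911998 + (-899/65 + 840)) = 1/(911998 + 53701/65) = 1/(59333571/65) = 65/59333571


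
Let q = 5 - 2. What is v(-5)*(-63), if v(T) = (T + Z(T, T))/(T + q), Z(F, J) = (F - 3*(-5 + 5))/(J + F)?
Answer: -567/4 ≈ -141.75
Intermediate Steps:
q = 3
Z(F, J) = F/(F + J) (Z(F, J) = (F - 3*0)/(F + J) = (F + 0)/(F + J) = F/(F + J))
v(T) = (1/2 + T)/(3 + T) (v(T) = (T + T/(T + T))/(T + 3) = (T + T/((2*T)))/(3 + T) = (T + T*(1/(2*T)))/(3 + T) = (T + 1/2)/(3 + T) = (1/2 + T)/(3 + T))
v(-5)*(-63) = ((1/2 - 5)/(3 - 5))*(-63) = (-9/2/(-2))*(-63) = -1/2*(-9/2)*(-63) = (9/4)*(-63) = -567/4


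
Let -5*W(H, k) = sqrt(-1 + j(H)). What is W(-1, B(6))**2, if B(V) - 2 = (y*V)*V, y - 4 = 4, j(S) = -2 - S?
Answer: -2/25 ≈ -0.080000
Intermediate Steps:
y = 8 (y = 4 + 4 = 8)
B(V) = 2 + 8*V**2 (B(V) = 2 + (8*V)*V = 2 + 8*V**2)
W(H, k) = -sqrt(-3 - H)/5 (W(H, k) = -sqrt(-1 + (-2 - H))/5 = -sqrt(-3 - H)/5)
W(-1, B(6))**2 = (-sqrt(-3 - 1*(-1))/5)**2 = (-sqrt(-3 + 1)/5)**2 = (-I*sqrt(2)/5)**2 = -2/25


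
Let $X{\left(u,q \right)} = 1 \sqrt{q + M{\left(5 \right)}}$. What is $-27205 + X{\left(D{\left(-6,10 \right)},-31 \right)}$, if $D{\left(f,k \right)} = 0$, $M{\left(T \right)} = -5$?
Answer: $-27205 + 6 i \approx -27205.0 + 6.0 i$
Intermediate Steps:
$X{\left(u,q \right)} = \sqrt{-5 + q}$ ($X{\left(u,q \right)} = 1 \sqrt{q - 5} = 1 \sqrt{-5 + q} = \sqrt{-5 + q}$)
$-27205 + X{\left(D{\left(-6,10 \right)},-31 \right)} = -27205 + \sqrt{-5 - 31} = -27205 + \sqrt{-36} = -27205 + 6 i$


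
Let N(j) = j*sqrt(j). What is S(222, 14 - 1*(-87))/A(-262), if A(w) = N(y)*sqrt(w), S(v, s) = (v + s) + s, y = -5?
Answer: 212*sqrt(1310)/3275 ≈ 2.3429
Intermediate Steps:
N(j) = j**(3/2)
S(v, s) = v + 2*s (S(v, s) = (s + v) + s = v + 2*s)
A(w) = -5*I*sqrt(5)*sqrt(w) (A(w) = (-5)**(3/2)*sqrt(w) = (-5*I*sqrt(5))*sqrt(w) = -5*I*sqrt(5)*sqrt(w))
S(222, 14 - 1*(-87))/A(-262) = (222 + 2*(14 - 1*(-87)))/((-5*I*sqrt(5)*sqrt(-262))) = (222 + 2*(14 + 87))/((-5*I*sqrt(5)*I*sqrt(262))) = (222 + 2*101)/((5*sqrt(1310))) = (222 + 202)*(sqrt(1310)/6550) = 424*(sqrt(1310)/6550) = 212*sqrt(1310)/3275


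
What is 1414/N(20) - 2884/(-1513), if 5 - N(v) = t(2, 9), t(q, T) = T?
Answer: -1063923/3026 ≈ -351.59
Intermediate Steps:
N(v) = -4 (N(v) = 5 - 1*9 = 5 - 9 = -4)
1414/N(20) - 2884/(-1513) = 1414/(-4) - 2884/(-1513) = 1414*(-¼) - 2884*(-1/1513) = -707/2 + 2884/1513 = -1063923/3026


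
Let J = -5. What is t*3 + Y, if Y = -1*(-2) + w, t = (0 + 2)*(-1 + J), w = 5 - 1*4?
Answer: -33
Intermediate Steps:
w = 1 (w = 5 - 4 = 1)
t = -12 (t = (0 + 2)*(-1 - 5) = 2*(-6) = -12)
Y = 3 (Y = -1*(-2) + 1 = 2 + 1 = 3)
t*3 + Y = -12*3 + 3 = -36 + 3 = -33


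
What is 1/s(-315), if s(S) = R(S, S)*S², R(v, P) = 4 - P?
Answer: 1/31652775 ≈ 3.1593e-8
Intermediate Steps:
s(S) = S²*(4 - S) (s(S) = (4 - S)*S² = S²*(4 - S))
1/s(-315) = 1/((-315)²*(4 - 1*(-315))) = 1/(99225*(4 + 315)) = 1/(99225*319) = 1/31652775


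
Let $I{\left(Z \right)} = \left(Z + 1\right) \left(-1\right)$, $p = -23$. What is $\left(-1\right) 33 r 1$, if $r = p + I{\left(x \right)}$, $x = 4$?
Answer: $924$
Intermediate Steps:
$I{\left(Z \right)} = -1 - Z$ ($I{\left(Z \right)} = \left(1 + Z\right) \left(-1\right) = -1 - Z$)
$r = -28$ ($r = -23 - 5 = -28$)
$\left(-1\right) 33 r 1 = \left(-1\right) 33 \left(-28\right) 1 = \left(-33\right) \left(-28\right) 1 = 924 \cdot 1 = 924$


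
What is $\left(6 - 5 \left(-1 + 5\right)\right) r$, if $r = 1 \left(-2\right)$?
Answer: $28$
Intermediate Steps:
$r = -2$
$\left(6 - 5 \left(-1 + 5\right)\right) r = \left(6 - 5 \left(-1 + 5\right)\right) \left(-2\right) = \left(6 - 20\right) \left(-2\right) = \left(-14\right) \left(-2\right) = 28$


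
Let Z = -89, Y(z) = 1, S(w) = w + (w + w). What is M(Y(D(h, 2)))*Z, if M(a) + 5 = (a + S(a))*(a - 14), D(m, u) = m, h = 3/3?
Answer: 5073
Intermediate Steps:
h = 1 (h = 3*(⅓) = 1)
S(w) = 3*w (S(w) = w + 2*w = 3*w)
M(a) = -5 + 4*a*(-14 + a) (M(a) = -5 + (a + 3*a)*(a - 14) = -5 + (4*a)*(-14 + a) = -5 + 4*a*(-14 + a))
M(Y(D(h, 2)))*Z = (-5 - 56*1 + 4*1²)*(-89) = (-5 - 56 + 4*1)*(-89) = (-5 - 56 + 4)*(-89) = -57*(-89) = 5073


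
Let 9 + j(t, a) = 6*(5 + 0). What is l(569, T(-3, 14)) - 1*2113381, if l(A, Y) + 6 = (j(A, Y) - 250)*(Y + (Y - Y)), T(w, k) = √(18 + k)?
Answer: -2113387 - 916*√2 ≈ -2.1147e+6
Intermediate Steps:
j(t, a) = 21 (j(t, a) = -9 + 6*(5 + 0) = -9 + 6*5 = -9 + 30 = 21)
l(A, Y) = -6 - 229*Y (l(A, Y) = -6 + (21 - 250)*(Y + (Y - Y)) = -6 - 229*(Y + 0) = -6 - 229*Y)
l(569, T(-3, 14)) - 1*2113381 = (-6 - 229*√(18 + 14)) - 1*2113381 = (-6 - 916*√2) - 2113381 = -2113387 - 916*√2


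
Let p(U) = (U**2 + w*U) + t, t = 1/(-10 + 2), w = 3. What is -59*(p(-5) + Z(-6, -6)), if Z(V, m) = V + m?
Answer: 1003/8 ≈ 125.38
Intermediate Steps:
t = -1/8 (t = 1/(-8) = -1/8 ≈ -0.12500)
p(U) = -1/8 + U**2 + 3*U (p(U) = (U**2 + 3*U) - 1/8 = -1/8 + U**2 + 3*U)
-59*(p(-5) + Z(-6, -6)) = -59*((-1/8 + (-5)**2 + 3*(-5)) + (-6 - 6)) = -59*((-1/8 + 25 - 15) - 12) = -59*(79/8 - 12) = -59*(-17/8) = 1003/8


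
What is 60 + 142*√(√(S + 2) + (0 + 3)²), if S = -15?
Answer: 60 + 142*√(9 + I*√13) ≈ 494.15 + 83.729*I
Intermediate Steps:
60 + 142*√(√(S + 2) + (0 + 3)²) = 60 + 142*√(√(-15 + 2) + (0 + 3)²) = 60 + 142*√(√(-13) + 3²) = 60 + 142*√(I*√13 + 9) = 60 + 142*√(9 + I*√13)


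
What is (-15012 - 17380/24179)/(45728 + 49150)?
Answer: -181496264/1147027581 ≈ -0.15823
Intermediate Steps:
(-15012 - 17380/24179)/(45728 + 49150) = (-15012 - 17380*1/24179)/94878 = (-15012 - 17380/24179)*(1/94878) = -362992528/24179*1/94878 = -181496264/1147027581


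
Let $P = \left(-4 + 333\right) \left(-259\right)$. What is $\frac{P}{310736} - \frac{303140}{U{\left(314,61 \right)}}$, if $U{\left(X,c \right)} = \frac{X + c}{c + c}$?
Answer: $- \frac{2298401260201}{23305200} \approx -98622.0$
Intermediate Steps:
$U{\left(X,c \right)} = \frac{X + c}{2 c}$
$P = -85211$ ($P = 329 \left(-259\right) = -85211$)
$\frac{P}{310736} - \frac{303140}{U{\left(314,61 \right)}} = - \frac{85211}{310736} - \frac{303140}{\frac{1}{2} \cdot \frac{1}{61} \left(314 + 61\right)} = \left(-85211\right) \frac{1}{310736} - \frac{303140}{\frac{1}{2} \cdot \frac{1}{61} \cdot 375} = - \frac{85211}{310736} - \frac{303140}{\frac{375}{122}} = - \frac{85211}{310736} - \frac{7396616}{75} = - \frac{2298401260201}{23305200}$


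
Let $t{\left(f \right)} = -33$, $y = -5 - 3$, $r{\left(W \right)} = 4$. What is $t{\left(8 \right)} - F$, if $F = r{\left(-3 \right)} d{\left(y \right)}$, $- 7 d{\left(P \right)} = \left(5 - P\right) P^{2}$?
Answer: $\frac{3097}{7} \approx 442.43$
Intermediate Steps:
$y = -8$ ($y = -5 - 3 = -8$)
$d{\left(P \right)} = - \frac{P^{2} \left(5 - P\right)}{7}$ ($d{\left(P \right)} = - \frac{\left(5 - P\right) P^{2}}{7} = - \frac{P^{2} \left(5 - P\right)}{7}$)
$F = - \frac{3328}{7}$ ($F = 4 \frac{\left(-8\right)^{2} \left(-5 - 8\right)}{7} = 4 \cdot \frac{1}{7} \cdot 64 \left(-13\right) = 4 \left(- \frac{832}{7}\right) = - \frac{3328}{7} \approx -475.43$)
$t{\left(8 \right)} - F = -33 - - \frac{3328}{7} = -33 + \frac{3328}{7} = \frac{3097}{7}$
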